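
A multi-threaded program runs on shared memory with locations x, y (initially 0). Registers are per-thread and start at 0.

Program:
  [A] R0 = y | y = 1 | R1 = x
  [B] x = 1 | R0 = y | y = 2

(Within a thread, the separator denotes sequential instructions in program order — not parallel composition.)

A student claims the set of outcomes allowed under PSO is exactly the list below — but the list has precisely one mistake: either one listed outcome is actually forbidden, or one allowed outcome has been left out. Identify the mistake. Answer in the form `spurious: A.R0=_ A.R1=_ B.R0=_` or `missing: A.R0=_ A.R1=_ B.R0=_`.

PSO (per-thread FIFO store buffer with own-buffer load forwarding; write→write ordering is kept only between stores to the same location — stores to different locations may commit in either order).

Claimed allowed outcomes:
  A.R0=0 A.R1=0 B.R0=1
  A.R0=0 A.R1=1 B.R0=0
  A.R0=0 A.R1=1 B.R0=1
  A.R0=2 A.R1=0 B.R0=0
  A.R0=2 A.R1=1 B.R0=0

outcome vector order: (A.R0,A.R1,B.R0)
PSO (6): 000 001 010 011 200 210
PSO∖claimed = {000}

missing: A.R0=0 A.R1=0 B.R0=0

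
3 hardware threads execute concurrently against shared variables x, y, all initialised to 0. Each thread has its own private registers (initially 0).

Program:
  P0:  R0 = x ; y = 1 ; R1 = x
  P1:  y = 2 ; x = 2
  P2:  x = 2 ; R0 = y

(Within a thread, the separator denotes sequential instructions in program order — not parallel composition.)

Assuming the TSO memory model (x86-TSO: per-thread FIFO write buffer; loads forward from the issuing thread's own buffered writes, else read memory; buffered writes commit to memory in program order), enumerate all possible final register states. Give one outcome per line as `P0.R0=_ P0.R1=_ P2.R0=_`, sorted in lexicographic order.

outcome vector order: (P0.R0,P0.R1,P2.R0)
|TSO outcomes| = 9

P0.R0=0 P0.R1=0 P2.R0=0
P0.R0=0 P0.R1=0 P2.R0=1
P0.R0=0 P0.R1=0 P2.R0=2
P0.R0=0 P0.R1=2 P2.R0=0
P0.R0=0 P0.R1=2 P2.R0=1
P0.R0=0 P0.R1=2 P2.R0=2
P0.R0=2 P0.R1=2 P2.R0=0
P0.R0=2 P0.R1=2 P2.R0=1
P0.R0=2 P0.R1=2 P2.R0=2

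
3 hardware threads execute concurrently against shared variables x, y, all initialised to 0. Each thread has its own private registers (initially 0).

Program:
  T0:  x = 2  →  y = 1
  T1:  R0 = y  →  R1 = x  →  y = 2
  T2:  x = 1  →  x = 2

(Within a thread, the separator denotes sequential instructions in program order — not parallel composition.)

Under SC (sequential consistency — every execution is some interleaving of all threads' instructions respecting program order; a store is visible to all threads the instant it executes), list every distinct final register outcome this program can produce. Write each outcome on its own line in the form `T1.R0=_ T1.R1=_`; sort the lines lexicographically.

T1.R0=0 T1.R1=0
T1.R0=0 T1.R1=1
T1.R0=0 T1.R1=2
T1.R0=1 T1.R1=1
T1.R0=1 T1.R1=2

outcome vector order: (T1.R0,T1.R1)
|SC outcomes| = 5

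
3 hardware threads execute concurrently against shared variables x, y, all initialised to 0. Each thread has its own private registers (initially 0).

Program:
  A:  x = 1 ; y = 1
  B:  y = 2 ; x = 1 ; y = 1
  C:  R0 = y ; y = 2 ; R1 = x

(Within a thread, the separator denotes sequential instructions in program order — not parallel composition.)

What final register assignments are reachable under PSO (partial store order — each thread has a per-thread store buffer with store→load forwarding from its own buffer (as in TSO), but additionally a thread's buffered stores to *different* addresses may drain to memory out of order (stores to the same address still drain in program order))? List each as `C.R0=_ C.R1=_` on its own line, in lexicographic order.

C.R0=0 C.R1=0
C.R0=0 C.R1=1
C.R0=1 C.R1=0
C.R0=1 C.R1=1
C.R0=2 C.R1=0
C.R0=2 C.R1=1

outcome vector order: (C.R0,C.R1)
|PSO outcomes| = 6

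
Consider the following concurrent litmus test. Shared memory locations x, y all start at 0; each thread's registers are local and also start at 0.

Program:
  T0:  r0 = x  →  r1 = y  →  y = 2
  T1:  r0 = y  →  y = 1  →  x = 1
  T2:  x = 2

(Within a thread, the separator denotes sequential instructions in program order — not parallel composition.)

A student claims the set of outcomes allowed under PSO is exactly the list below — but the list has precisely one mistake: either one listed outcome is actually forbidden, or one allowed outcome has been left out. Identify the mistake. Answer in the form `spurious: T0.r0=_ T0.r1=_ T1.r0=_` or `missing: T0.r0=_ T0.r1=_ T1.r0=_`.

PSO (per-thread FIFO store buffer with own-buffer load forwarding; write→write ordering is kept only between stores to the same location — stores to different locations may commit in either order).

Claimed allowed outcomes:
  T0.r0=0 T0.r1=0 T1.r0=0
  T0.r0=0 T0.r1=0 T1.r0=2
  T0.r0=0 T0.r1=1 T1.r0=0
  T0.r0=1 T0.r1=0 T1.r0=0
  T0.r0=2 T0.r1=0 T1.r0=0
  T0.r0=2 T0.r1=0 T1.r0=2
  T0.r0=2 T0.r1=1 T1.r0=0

missing: T0.r0=1 T0.r1=1 T1.r0=0

outcome vector order: (T0.r0,T0.r1,T1.r0)
PSO: 8 outcomes — {<0 0 0>; <0 0 2>; <0 1 0>; <1 0 0>; <1 1 0>; <2 0 0>; <2 0 2>; <2 1 0>}
PSO∖claimed = {<1 1 0>}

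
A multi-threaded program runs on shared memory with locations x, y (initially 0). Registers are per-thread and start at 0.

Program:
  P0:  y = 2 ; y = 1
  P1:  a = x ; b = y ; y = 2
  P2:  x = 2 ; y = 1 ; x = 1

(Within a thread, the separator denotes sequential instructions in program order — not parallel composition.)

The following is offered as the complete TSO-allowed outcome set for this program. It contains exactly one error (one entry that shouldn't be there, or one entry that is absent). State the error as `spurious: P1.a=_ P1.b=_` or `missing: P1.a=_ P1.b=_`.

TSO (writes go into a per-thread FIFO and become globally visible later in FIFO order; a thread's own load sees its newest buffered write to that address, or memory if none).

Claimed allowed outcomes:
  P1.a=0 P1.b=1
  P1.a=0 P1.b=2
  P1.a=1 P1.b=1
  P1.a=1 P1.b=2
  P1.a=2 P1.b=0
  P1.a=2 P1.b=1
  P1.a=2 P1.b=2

missing: P1.a=0 P1.b=0

outcome vector order: (P1.a,P1.b)
TSO: 8 outcomes — {(0,0) (0,1) (0,2) (1,1) (1,2) (2,0) (2,1) (2,2)}
TSO∖claimed = {(0,0)}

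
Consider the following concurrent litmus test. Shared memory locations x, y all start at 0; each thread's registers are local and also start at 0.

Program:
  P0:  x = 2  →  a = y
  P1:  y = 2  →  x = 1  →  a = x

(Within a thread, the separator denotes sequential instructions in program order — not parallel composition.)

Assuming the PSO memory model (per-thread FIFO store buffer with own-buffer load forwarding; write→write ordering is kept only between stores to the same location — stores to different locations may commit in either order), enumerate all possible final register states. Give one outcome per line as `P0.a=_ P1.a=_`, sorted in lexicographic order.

outcome vector order: (P0.a,P1.a)
|PSO outcomes| = 4

P0.a=0 P1.a=1
P0.a=0 P1.a=2
P0.a=2 P1.a=1
P0.a=2 P1.a=2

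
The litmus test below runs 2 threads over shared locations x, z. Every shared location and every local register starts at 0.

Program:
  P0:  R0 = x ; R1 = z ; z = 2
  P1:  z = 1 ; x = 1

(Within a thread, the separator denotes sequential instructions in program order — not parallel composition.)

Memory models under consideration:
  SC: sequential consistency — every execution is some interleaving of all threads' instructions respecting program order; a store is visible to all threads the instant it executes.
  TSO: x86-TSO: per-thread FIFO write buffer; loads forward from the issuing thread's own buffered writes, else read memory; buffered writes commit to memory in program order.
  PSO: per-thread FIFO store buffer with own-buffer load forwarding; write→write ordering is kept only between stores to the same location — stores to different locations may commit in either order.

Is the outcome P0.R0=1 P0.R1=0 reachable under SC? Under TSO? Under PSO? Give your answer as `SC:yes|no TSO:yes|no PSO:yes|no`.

outcome vector order: (P0.R0,P0.R1)
under SC → 0/0 0/1 1/1
under TSO → 0/0 0/1 1/1
under PSO → 0/0 0/1 1/0 1/1
target 1/0 ∈ {PSO}

SC:no TSO:no PSO:yes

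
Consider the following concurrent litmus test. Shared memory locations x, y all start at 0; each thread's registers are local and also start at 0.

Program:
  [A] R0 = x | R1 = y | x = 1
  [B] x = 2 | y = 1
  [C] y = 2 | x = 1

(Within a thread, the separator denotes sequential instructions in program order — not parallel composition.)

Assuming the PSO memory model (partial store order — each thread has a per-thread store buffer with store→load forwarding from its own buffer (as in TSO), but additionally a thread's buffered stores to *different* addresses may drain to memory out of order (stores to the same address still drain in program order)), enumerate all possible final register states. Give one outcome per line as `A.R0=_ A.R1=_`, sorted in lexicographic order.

A.R0=0 A.R1=0
A.R0=0 A.R1=1
A.R0=0 A.R1=2
A.R0=1 A.R1=0
A.R0=1 A.R1=1
A.R0=1 A.R1=2
A.R0=2 A.R1=0
A.R0=2 A.R1=1
A.R0=2 A.R1=2

outcome vector order: (A.R0,A.R1)
|PSO outcomes| = 9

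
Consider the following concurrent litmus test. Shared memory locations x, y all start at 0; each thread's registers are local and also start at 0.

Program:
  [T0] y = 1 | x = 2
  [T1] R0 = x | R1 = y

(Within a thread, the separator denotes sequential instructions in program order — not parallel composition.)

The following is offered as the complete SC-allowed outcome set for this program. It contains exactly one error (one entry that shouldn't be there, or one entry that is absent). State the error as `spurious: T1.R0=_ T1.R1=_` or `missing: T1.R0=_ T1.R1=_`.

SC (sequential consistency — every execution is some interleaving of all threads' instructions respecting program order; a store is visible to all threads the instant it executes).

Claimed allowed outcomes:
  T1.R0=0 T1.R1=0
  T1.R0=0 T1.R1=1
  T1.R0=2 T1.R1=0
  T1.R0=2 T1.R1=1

spurious: T1.R0=2 T1.R1=0

outcome vector order: (T1.R0,T1.R1)
[SC] allowed = {0/0; 0/1; 2/1}
claimed∖SC = {2/0}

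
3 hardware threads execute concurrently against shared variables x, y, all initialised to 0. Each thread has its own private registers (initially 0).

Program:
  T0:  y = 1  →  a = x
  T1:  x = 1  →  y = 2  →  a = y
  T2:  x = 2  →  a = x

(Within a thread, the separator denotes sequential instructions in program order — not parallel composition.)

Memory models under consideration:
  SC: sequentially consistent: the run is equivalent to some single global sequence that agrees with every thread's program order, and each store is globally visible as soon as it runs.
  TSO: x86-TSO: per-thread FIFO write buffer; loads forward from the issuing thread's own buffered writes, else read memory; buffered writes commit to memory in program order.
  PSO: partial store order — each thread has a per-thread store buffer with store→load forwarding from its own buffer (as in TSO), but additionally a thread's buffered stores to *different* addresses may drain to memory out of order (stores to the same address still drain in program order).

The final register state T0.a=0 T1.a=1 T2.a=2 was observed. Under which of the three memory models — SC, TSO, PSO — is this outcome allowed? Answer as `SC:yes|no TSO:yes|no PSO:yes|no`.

SC:no TSO:yes PSO:yes

outcome vector order: (T0.a,T1.a,T2.a)
[SC] allowed = {(0,2,1); (0,2,2); (1,1,1); (1,1,2); (1,2,1); (1,2,2); (2,1,2); (2,2,1); (2,2,2)}
[TSO] allowed = {(0,1,1); (0,1,2); (0,2,1); (0,2,2); (1,1,1); (1,1,2); (1,2,1); (1,2,2); (2,1,1); (2,1,2); (2,2,1); (2,2,2)}
[PSO] allowed = {(0,1,1); (0,1,2); (0,2,1); (0,2,2); (1,1,1); (1,1,2); (1,2,1); (1,2,2); (2,1,1); (2,1,2); (2,2,1); (2,2,2)}
target (0,1,2) ∈ {TSO,PSO}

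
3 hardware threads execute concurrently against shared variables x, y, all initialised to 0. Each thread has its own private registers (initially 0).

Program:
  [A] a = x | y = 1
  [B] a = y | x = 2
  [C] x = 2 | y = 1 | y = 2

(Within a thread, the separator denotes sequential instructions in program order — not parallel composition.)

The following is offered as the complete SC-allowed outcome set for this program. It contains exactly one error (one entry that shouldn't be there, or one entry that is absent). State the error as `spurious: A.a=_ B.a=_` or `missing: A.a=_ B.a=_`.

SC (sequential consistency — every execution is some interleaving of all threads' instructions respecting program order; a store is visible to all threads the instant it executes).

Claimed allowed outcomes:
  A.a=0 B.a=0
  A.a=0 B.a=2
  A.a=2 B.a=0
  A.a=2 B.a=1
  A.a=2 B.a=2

missing: A.a=0 B.a=1

outcome vector order: (A.a,B.a)
SC (6): <0 0> <0 1> <0 2> <2 0> <2 1> <2 2>
SC∖claimed = {<0 1>}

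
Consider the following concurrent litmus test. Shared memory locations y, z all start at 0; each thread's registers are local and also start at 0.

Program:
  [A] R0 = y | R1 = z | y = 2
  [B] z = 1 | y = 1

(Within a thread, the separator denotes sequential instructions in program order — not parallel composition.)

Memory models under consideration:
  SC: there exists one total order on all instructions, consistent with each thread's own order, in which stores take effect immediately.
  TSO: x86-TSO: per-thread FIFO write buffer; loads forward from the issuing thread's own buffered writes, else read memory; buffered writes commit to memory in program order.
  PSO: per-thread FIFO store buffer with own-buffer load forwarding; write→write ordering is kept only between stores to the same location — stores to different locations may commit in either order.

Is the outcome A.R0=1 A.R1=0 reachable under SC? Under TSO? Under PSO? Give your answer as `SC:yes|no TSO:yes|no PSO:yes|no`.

outcome vector order: (A.R0,A.R1)
under SC → (0,0) (0,1) (1,1)
under TSO → (0,0) (0,1) (1,1)
under PSO → (0,0) (0,1) (1,0) (1,1)
target (1,0) ∈ {PSO}

SC:no TSO:no PSO:yes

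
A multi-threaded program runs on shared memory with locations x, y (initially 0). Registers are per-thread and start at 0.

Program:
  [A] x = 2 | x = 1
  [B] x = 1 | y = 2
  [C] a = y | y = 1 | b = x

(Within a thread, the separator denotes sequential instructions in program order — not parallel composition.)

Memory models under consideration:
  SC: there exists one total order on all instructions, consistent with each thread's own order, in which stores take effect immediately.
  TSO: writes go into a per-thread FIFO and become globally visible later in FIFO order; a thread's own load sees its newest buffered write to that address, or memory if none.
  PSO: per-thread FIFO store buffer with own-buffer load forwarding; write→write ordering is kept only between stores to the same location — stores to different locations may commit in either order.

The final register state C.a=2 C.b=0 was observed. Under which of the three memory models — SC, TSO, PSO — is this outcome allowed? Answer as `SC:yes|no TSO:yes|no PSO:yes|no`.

outcome vector order: (C.a,C.b)
under SC → (0,0) (0,1) (0,2) (2,1) (2,2)
under TSO → (0,0) (0,1) (0,2) (2,1) (2,2)
under PSO → (0,0) (0,1) (0,2) (2,0) (2,1) (2,2)
target (2,0) ∈ {PSO}

SC:no TSO:no PSO:yes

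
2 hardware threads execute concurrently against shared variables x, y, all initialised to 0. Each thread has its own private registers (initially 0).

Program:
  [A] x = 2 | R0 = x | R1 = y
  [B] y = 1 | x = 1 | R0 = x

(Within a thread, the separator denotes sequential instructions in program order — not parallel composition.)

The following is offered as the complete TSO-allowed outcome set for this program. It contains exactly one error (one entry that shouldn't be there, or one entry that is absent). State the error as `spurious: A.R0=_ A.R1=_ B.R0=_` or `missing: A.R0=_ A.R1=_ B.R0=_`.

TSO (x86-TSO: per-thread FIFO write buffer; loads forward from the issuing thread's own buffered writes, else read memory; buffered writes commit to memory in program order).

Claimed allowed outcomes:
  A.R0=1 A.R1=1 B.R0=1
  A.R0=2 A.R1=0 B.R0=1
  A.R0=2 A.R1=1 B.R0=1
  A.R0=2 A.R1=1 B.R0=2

outcome vector order: (A.R0,A.R1,B.R0)
under TSO → 111; 201; 202; 211; 212
TSO∖claimed = {202}

missing: A.R0=2 A.R1=0 B.R0=2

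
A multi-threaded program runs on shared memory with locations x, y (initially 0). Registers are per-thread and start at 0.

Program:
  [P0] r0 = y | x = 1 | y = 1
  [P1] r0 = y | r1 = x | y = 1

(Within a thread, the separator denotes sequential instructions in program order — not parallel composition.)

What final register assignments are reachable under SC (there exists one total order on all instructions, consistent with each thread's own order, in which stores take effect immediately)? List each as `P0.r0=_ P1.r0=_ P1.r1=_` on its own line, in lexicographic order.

P0.r0=0 P1.r0=0 P1.r1=0
P0.r0=0 P1.r0=0 P1.r1=1
P0.r0=0 P1.r0=1 P1.r1=1
P0.r0=1 P1.r0=0 P1.r1=0

outcome vector order: (P0.r0,P1.r0,P1.r1)
|SC outcomes| = 4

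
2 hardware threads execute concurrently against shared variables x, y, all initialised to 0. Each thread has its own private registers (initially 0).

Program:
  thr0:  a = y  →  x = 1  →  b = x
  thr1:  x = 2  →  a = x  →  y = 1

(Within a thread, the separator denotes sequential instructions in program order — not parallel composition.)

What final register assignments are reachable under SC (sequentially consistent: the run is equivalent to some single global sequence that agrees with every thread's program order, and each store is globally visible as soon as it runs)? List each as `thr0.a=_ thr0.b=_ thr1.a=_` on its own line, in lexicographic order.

thr0.a=0 thr0.b=1 thr1.a=1
thr0.a=0 thr0.b=1 thr1.a=2
thr0.a=0 thr0.b=2 thr1.a=2
thr0.a=1 thr0.b=1 thr1.a=2

outcome vector order: (thr0.a,thr0.b,thr1.a)
|SC outcomes| = 4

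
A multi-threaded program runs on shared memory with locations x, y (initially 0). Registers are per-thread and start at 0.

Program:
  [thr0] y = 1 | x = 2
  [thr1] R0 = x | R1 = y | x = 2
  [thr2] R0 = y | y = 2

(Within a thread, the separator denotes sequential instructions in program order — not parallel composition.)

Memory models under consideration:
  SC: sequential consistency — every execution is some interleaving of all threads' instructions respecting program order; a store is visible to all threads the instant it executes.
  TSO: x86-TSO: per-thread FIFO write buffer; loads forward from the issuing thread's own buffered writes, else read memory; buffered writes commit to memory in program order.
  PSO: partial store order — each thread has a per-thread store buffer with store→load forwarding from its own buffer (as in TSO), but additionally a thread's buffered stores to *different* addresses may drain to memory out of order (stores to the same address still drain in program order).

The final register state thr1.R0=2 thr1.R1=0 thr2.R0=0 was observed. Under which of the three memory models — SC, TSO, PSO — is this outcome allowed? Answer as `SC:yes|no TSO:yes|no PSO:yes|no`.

SC:no TSO:no PSO:yes

outcome vector order: (thr1.R0,thr1.R1,thr2.R0)
under SC → <0 0 0> <0 0 1> <0 1 0> <0 1 1> <0 2 0> <0 2 1> <2 1 0> <2 1 1> <2 2 0> <2 2 1>
under TSO → <0 0 0> <0 0 1> <0 1 0> <0 1 1> <0 2 0> <0 2 1> <2 1 0> <2 1 1> <2 2 0> <2 2 1>
under PSO → <0 0 0> <0 0 1> <0 1 0> <0 1 1> <0 2 0> <0 2 1> <2 0 0> <2 0 1> <2 1 0> <2 1 1> <2 2 0> <2 2 1>
target <2 0 0> ∈ {PSO}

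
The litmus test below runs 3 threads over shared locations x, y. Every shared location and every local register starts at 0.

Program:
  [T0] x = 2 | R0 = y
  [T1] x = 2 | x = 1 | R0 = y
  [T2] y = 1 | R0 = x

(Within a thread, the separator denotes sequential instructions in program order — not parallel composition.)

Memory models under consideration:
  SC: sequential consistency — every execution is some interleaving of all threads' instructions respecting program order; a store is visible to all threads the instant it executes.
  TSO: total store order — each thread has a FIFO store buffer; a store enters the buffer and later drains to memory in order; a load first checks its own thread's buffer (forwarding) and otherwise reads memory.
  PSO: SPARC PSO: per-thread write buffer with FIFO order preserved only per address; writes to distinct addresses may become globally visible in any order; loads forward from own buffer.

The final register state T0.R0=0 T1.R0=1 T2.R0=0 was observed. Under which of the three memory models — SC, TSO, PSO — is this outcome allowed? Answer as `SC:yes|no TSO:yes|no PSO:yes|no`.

SC:no TSO:yes PSO:yes

outcome vector order: (T0.R0,T1.R0,T2.R0)
under SC → (0,0,1), (0,0,2), (0,1,1), (0,1,2), (1,0,1), (1,0,2), (1,1,0), (1,1,1), (1,1,2)
under TSO → (0,0,0), (0,0,1), (0,0,2), (0,1,0), (0,1,1), (0,1,2), (1,0,0), (1,0,1), (1,0,2), (1,1,0), (1,1,1), (1,1,2)
under PSO → (0,0,0), (0,0,1), (0,0,2), (0,1,0), (0,1,1), (0,1,2), (1,0,0), (1,0,1), (1,0,2), (1,1,0), (1,1,1), (1,1,2)
target (0,1,0) ∈ {TSO,PSO}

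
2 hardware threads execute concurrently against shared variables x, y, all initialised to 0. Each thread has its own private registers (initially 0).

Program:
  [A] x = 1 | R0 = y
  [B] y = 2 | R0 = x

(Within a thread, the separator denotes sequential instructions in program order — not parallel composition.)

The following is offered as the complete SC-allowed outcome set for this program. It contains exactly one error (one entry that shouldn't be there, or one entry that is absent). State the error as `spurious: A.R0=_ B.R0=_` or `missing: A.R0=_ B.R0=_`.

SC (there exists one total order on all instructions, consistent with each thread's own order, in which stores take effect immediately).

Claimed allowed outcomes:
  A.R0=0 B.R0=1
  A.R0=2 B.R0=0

missing: A.R0=2 B.R0=1

outcome vector order: (A.R0,B.R0)
under SC → 0/1 2/0 2/1
SC∖claimed = {2/1}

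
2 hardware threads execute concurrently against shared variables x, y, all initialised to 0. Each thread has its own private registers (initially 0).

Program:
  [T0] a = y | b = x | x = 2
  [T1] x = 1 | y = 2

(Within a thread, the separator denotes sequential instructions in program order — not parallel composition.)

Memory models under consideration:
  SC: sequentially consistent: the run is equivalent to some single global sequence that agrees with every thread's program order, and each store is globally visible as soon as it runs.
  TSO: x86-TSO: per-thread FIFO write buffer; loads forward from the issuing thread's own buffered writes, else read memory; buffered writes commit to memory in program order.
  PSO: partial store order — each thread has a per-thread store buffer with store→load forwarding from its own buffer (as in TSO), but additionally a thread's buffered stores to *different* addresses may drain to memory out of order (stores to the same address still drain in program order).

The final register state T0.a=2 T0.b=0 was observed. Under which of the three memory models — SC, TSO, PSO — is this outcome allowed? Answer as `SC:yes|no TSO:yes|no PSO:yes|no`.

outcome vector order: (T0.a,T0.b)
[SC] allowed = {00; 01; 21}
[TSO] allowed = {00; 01; 21}
[PSO] allowed = {00; 01; 20; 21}
target 20 ∈ {PSO}

SC:no TSO:no PSO:yes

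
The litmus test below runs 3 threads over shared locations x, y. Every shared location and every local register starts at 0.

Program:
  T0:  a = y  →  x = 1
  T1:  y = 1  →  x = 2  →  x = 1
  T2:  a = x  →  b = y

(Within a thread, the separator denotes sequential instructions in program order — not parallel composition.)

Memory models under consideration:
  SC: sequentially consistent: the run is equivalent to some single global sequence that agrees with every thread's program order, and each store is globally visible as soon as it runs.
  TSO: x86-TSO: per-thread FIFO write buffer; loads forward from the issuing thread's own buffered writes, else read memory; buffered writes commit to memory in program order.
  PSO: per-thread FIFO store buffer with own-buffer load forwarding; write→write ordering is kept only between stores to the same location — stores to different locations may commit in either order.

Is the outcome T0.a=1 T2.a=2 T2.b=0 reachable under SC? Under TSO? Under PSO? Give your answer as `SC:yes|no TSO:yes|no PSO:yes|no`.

outcome vector order: (T0.a,T2.a,T2.b)
SC: 9 outcomes — {<0 0 0> <0 0 1> <0 1 0> <0 1 1> <0 2 1> <1 0 0> <1 0 1> <1 1 1> <1 2 1>}
TSO: 9 outcomes — {<0 0 0> <0 0 1> <0 1 0> <0 1 1> <0 2 1> <1 0 0> <1 0 1> <1 1 1> <1 2 1>}
PSO: 12 outcomes — {<0 0 0> <0 0 1> <0 1 0> <0 1 1> <0 2 0> <0 2 1> <1 0 0> <1 0 1> <1 1 0> <1 1 1> <1 2 0> <1 2 1>}
target <1 2 0> ∈ {PSO}

SC:no TSO:no PSO:yes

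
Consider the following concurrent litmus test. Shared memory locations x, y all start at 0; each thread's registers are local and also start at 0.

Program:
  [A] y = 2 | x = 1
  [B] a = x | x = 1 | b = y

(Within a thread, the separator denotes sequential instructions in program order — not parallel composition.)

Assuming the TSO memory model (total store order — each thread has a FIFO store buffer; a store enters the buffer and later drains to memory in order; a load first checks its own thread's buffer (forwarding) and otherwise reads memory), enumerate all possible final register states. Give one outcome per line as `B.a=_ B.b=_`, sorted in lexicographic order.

outcome vector order: (B.a,B.b)
|TSO outcomes| = 3

B.a=0 B.b=0
B.a=0 B.b=2
B.a=1 B.b=2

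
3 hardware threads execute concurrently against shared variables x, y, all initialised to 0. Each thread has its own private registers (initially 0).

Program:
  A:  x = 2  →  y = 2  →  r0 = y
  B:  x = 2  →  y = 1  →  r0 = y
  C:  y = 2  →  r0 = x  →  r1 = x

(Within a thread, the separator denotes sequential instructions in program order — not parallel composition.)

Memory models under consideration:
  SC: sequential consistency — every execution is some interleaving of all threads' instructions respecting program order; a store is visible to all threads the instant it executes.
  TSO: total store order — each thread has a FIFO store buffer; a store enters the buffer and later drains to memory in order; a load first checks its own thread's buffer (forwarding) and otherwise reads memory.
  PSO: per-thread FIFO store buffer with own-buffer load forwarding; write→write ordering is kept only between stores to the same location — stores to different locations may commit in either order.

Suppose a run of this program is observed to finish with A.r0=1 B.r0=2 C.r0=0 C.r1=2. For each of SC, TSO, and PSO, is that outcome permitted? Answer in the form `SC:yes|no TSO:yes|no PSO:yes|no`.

outcome vector order: (A.r0,B.r0,C.r0,C.r1)
under SC → (1,1,0,0), (1,1,0,2), (1,1,2,2), (1,2,2,2), (2,1,0,0), (2,1,0,2), (2,1,2,2), (2,2,0,0), (2,2,0,2), (2,2,2,2)
under TSO → (1,1,0,0), (1,1,0,2), (1,1,2,2), (1,2,0,0), (1,2,0,2), (1,2,2,2), (2,1,0,0), (2,1,0,2), (2,1,2,2), (2,2,0,0), (2,2,0,2), (2,2,2,2)
under PSO → (1,1,0,0), (1,1,0,2), (1,1,2,2), (1,2,0,0), (1,2,0,2), (1,2,2,2), (2,1,0,0), (2,1,0,2), (2,1,2,2), (2,2,0,0), (2,2,0,2), (2,2,2,2)
target (1,2,0,2) ∈ {TSO,PSO}

SC:no TSO:yes PSO:yes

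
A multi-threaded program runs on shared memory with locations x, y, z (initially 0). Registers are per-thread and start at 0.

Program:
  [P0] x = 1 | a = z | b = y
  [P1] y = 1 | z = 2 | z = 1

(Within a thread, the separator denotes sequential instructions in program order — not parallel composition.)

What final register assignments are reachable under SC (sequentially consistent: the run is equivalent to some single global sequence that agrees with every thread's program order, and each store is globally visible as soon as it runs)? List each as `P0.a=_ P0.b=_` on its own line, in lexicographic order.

P0.a=0 P0.b=0
P0.a=0 P0.b=1
P0.a=1 P0.b=1
P0.a=2 P0.b=1

outcome vector order: (P0.a,P0.b)
|SC outcomes| = 4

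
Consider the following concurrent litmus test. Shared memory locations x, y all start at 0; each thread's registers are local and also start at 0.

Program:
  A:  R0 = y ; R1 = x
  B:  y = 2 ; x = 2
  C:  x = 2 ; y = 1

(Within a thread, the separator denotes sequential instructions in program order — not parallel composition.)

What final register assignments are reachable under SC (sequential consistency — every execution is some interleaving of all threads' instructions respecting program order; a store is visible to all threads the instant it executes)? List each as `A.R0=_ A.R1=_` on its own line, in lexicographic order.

A.R0=0 A.R1=0
A.R0=0 A.R1=2
A.R0=1 A.R1=2
A.R0=2 A.R1=0
A.R0=2 A.R1=2

outcome vector order: (A.R0,A.R1)
|SC outcomes| = 5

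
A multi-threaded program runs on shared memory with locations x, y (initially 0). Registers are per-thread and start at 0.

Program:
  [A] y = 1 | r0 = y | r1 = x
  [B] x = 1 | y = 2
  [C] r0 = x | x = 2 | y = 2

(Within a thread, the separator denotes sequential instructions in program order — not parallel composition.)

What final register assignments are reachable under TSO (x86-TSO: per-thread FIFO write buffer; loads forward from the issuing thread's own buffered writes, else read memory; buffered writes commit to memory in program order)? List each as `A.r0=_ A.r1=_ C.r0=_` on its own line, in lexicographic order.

outcome vector order: (A.r0,A.r1,C.r0)
|TSO outcomes| = 10

A.r0=1 A.r1=0 C.r0=0
A.r0=1 A.r1=0 C.r0=1
A.r0=1 A.r1=1 C.r0=0
A.r0=1 A.r1=1 C.r0=1
A.r0=1 A.r1=2 C.r0=0
A.r0=1 A.r1=2 C.r0=1
A.r0=2 A.r1=1 C.r0=0
A.r0=2 A.r1=1 C.r0=1
A.r0=2 A.r1=2 C.r0=0
A.r0=2 A.r1=2 C.r0=1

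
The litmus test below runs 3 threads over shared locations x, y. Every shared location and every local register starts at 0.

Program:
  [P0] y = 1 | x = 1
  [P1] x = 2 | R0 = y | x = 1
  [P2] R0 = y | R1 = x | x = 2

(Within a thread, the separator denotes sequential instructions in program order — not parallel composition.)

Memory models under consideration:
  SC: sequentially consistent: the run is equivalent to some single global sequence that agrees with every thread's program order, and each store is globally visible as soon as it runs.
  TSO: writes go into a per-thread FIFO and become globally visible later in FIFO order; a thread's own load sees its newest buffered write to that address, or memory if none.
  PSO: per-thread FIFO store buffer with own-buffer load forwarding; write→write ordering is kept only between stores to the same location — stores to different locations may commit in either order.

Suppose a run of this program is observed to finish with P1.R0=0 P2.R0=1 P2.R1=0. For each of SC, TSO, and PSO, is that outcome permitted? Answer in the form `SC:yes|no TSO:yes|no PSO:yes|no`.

outcome vector order: (P1.R0,P2.R0,P2.R1)
SC: 11 outcomes — {(0,0,0); (0,0,1); (0,0,2); (0,1,1); (0,1,2); (1,0,0); (1,0,1); (1,0,2); (1,1,0); (1,1,1); (1,1,2)}
TSO: 12 outcomes — {(0,0,0); (0,0,1); (0,0,2); (0,1,0); (0,1,1); (0,1,2); (1,0,0); (1,0,1); (1,0,2); (1,1,0); (1,1,1); (1,1,2)}
PSO: 12 outcomes — {(0,0,0); (0,0,1); (0,0,2); (0,1,0); (0,1,1); (0,1,2); (1,0,0); (1,0,1); (1,0,2); (1,1,0); (1,1,1); (1,1,2)}
target (0,1,0) ∈ {TSO,PSO}

SC:no TSO:yes PSO:yes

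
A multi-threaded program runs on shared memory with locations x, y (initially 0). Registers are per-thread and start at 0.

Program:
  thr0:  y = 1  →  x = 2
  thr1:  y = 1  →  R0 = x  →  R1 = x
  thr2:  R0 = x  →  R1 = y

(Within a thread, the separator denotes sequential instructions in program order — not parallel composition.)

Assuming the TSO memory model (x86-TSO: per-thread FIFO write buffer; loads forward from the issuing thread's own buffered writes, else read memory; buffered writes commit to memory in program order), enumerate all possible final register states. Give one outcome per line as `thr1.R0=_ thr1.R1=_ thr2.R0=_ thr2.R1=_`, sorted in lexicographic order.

thr1.R0=0 thr1.R1=0 thr2.R0=0 thr2.R1=0
thr1.R0=0 thr1.R1=0 thr2.R0=0 thr2.R1=1
thr1.R0=0 thr1.R1=0 thr2.R0=2 thr2.R1=1
thr1.R0=0 thr1.R1=2 thr2.R0=0 thr2.R1=0
thr1.R0=0 thr1.R1=2 thr2.R0=0 thr2.R1=1
thr1.R0=0 thr1.R1=2 thr2.R0=2 thr2.R1=1
thr1.R0=2 thr1.R1=2 thr2.R0=0 thr2.R1=0
thr1.R0=2 thr1.R1=2 thr2.R0=0 thr2.R1=1
thr1.R0=2 thr1.R1=2 thr2.R0=2 thr2.R1=1

outcome vector order: (thr1.R0,thr1.R1,thr2.R0,thr2.R1)
|TSO outcomes| = 9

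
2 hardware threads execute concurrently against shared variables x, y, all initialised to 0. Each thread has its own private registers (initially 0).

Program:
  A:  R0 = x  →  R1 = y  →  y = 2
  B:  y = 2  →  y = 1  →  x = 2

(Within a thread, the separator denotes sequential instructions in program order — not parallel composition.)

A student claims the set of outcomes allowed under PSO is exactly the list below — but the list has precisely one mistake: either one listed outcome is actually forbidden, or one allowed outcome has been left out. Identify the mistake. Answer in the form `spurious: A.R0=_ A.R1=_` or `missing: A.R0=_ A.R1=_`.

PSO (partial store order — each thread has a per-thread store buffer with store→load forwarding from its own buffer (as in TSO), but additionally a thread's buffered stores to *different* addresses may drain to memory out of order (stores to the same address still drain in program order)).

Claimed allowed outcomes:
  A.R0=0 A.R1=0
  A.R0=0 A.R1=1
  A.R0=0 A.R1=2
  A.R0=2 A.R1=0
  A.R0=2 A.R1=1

outcome vector order: (A.R0,A.R1)
PSO (6): (0,0); (0,1); (0,2); (2,0); (2,1); (2,2)
PSO∖claimed = {(2,2)}

missing: A.R0=2 A.R1=2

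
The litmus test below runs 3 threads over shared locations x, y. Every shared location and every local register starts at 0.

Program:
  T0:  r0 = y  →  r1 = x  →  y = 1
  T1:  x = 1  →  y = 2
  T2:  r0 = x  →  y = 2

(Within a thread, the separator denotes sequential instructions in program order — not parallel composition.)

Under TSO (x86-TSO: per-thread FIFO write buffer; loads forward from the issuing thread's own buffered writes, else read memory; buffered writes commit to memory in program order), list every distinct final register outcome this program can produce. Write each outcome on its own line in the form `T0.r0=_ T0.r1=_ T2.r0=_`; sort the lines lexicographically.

outcome vector order: (T0.r0,T0.r1,T2.r0)
|TSO outcomes| = 7

T0.r0=0 T0.r1=0 T2.r0=0
T0.r0=0 T0.r1=0 T2.r0=1
T0.r0=0 T0.r1=1 T2.r0=0
T0.r0=0 T0.r1=1 T2.r0=1
T0.r0=2 T0.r1=0 T2.r0=0
T0.r0=2 T0.r1=1 T2.r0=0
T0.r0=2 T0.r1=1 T2.r0=1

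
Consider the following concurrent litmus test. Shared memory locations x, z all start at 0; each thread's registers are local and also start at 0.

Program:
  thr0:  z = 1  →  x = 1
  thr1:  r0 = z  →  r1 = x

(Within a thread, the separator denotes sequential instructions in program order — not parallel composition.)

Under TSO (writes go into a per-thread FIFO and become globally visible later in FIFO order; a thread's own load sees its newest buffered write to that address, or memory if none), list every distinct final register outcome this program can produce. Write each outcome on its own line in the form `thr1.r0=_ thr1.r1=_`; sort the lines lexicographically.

thr1.r0=0 thr1.r1=0
thr1.r0=0 thr1.r1=1
thr1.r0=1 thr1.r1=0
thr1.r0=1 thr1.r1=1

outcome vector order: (thr1.r0,thr1.r1)
|TSO outcomes| = 4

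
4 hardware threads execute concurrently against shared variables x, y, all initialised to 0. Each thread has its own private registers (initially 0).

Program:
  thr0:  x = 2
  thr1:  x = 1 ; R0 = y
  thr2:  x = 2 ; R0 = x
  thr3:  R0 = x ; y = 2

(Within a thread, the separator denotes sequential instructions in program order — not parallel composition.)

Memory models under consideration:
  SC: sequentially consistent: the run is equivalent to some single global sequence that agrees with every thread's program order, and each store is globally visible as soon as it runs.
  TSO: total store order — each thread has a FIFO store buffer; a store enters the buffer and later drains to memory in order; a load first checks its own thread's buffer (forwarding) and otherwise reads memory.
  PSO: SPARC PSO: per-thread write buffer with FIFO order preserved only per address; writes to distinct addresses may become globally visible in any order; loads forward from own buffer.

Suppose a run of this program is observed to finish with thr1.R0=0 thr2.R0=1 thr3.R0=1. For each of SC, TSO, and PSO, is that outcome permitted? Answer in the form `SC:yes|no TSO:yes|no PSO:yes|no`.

SC:yes TSO:yes PSO:yes

outcome vector order: (thr1.R0,thr2.R0,thr3.R0)
under SC → 010 011 012 020 021 022 210 211 212 220 221 222
under TSO → 010 011 012 020 021 022 210 211 212 220 221 222
under PSO → 010 011 012 020 021 022 210 211 212 220 221 222
target 011 ∈ {SC,TSO,PSO}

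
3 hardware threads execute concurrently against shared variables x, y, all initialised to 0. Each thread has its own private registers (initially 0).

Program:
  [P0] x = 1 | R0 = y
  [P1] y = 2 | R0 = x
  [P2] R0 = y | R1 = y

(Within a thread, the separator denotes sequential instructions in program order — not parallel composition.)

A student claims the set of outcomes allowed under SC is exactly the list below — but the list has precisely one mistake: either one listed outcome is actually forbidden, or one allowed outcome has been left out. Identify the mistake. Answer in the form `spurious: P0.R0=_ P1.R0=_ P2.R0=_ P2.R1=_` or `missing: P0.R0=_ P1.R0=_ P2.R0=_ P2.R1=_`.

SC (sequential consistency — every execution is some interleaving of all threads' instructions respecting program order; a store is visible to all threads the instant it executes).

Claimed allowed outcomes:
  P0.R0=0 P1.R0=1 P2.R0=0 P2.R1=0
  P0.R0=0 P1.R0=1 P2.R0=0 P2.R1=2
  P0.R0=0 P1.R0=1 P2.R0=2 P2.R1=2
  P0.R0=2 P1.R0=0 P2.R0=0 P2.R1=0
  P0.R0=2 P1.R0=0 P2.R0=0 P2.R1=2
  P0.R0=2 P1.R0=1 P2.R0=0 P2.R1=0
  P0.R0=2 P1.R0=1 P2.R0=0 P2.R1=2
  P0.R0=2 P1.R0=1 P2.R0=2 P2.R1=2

outcome vector order: (P0.R0,P1.R0,P2.R0,P2.R1)
SC: 9 outcomes — {(0,1,0,0); (0,1,0,2); (0,1,2,2); (2,0,0,0); (2,0,0,2); (2,0,2,2); (2,1,0,0); (2,1,0,2); (2,1,2,2)}
SC∖claimed = {(2,0,2,2)}

missing: P0.R0=2 P1.R0=0 P2.R0=2 P2.R1=2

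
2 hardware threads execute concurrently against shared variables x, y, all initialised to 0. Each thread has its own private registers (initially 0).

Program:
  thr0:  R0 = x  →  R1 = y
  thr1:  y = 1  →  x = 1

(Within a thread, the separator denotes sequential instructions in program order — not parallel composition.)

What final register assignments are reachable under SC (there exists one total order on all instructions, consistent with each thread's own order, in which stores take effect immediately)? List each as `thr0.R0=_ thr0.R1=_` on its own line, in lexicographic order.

thr0.R0=0 thr0.R1=0
thr0.R0=0 thr0.R1=1
thr0.R0=1 thr0.R1=1

outcome vector order: (thr0.R0,thr0.R1)
|SC outcomes| = 3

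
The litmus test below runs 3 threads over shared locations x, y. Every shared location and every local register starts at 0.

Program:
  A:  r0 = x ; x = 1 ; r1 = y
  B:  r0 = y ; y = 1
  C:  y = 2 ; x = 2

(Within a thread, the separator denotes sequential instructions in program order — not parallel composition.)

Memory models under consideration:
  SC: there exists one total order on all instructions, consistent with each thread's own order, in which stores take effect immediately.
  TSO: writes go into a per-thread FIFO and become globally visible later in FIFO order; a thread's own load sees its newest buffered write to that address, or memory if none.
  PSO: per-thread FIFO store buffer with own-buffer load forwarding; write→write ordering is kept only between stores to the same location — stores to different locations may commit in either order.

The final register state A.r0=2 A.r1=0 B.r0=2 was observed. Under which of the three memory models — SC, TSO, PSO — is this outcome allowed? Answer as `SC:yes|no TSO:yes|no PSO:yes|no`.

outcome vector order: (A.r0,A.r1,B.r0)
under SC → <0 0 0>, <0 0 2>, <0 1 0>, <0 1 2>, <0 2 0>, <0 2 2>, <2 1 0>, <2 1 2>, <2 2 0>, <2 2 2>
under TSO → <0 0 0>, <0 0 2>, <0 1 0>, <0 1 2>, <0 2 0>, <0 2 2>, <2 1 0>, <2 1 2>, <2 2 0>, <2 2 2>
under PSO → <0 0 0>, <0 0 2>, <0 1 0>, <0 1 2>, <0 2 0>, <0 2 2>, <2 0 0>, <2 0 2>, <2 1 0>, <2 1 2>, <2 2 0>, <2 2 2>
target <2 0 2> ∈ {PSO}

SC:no TSO:no PSO:yes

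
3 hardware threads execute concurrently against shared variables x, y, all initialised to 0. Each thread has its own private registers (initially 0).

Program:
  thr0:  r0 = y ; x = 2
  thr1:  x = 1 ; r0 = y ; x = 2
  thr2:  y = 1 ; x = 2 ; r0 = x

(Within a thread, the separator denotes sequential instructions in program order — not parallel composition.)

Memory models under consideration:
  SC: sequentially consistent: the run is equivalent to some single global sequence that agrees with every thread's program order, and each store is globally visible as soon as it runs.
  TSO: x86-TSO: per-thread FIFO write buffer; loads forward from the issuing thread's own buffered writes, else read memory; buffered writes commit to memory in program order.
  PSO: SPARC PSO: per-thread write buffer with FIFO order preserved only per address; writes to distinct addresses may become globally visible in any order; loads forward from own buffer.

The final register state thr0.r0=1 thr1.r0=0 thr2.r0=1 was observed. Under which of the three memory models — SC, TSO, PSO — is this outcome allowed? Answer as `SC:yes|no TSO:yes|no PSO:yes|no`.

SC:no TSO:yes PSO:yes

outcome vector order: (thr0.r0,thr1.r0,thr2.r0)
SC (6): (0,0,2) (0,1,1) (0,1,2) (1,0,2) (1,1,1) (1,1,2)
TSO (8): (0,0,1) (0,0,2) (0,1,1) (0,1,2) (1,0,1) (1,0,2) (1,1,1) (1,1,2)
PSO (8): (0,0,1) (0,0,2) (0,1,1) (0,1,2) (1,0,1) (1,0,2) (1,1,1) (1,1,2)
target (1,0,1) ∈ {TSO,PSO}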